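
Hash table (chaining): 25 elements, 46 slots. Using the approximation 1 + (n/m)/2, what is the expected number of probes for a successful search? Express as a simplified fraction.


Computing expected probes:
alpha = 25/46
= 1 + alpha/2
= 1 + 25/(2*46)
= (2*46 + 25) / (2*46)
= 117/92


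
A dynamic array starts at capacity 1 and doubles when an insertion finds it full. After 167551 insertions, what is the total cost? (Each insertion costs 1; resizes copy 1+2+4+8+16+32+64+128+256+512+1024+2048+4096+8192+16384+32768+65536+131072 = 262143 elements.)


Insertion cost: 167551 (one per element)
Resizes occur just before inserting elements 2, 3, 5, 9, ...
Elements copied at each resize: 1 + 2 + 4 + 8 + 16 + 32 + 64 + 128 + 256 + 512 + 1024 + 2048 + 4096 + 8192 + 16384 + 32768 + 65536 + 131072
Sum of copies = 262143 (geometric series: 2^k - 1)
Total = 167551 + 262143 = 429694


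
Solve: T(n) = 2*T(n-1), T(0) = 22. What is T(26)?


Unrolling:
T(26) = 2*T(25) = 2^2*T(24) = ... = 2^26*T(0)
= 2^26 * 22
= 67108864 * 22 = 1476395008


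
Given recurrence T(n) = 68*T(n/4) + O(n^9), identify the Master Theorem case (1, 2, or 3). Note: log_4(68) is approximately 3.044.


Master Theorem parameters: a=68, b=4, c=9
log_b(a) = 3.044
Compare b^c with a: 4^9 = 262144 > 68, so c > log_b(a).
Comparing c=9 vs log_b(a)=3.044:
9 > 3.044 => Case 3
Result: T(n) = O(n^9)
Master Theorem case = 3


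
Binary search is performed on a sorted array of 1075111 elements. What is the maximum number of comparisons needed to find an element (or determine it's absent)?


Binary search halves the search space each comparison:
  Step 1: search space = 1075111 -> 537555
  Step 2: search space = 537555 -> 268777
  Step 3: search space = 268777 -> 134388
  Step 4: search space = 134388 -> 67194
  Step 5: search space = 67194 -> 33597
  Step 6: search space = 33597 -> 16798
  Step 7: search space = 16798 -> 8399
  Step 8: search space = 8399 -> 4199
  Step 9: search space = 4199 -> 2099
  Step 10: search space = 2099 -> 1049
  Step 11: search space = 1049 -> 524
  Step 12: search space = 524 -> 262
  Step 13: search space = 262 -> 131
  Step 14: search space = 131 -> 65
  Step 15: search space = 65 -> 32
  Step 16: search space = 32 -> 16
  Step 17: search space = 16 -> 8
  Step 18: search space = 8 -> 4
  Step 19: search space = 4 -> 2
  Step 20: search space = 2 -> 1
  Step 21: search space = 1 (final check)
Maximum comparisons = floor(log2(1075111)) + 1 = 20 + 1 = 21


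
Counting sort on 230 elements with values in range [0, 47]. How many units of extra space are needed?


Output array size: 230 (to store sorted result)
Count array size: 48 (one slot per possible value, range 0 to 47)
Total extra space = 230 + 48 = 278


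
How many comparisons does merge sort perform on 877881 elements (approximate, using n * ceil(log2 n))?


Recursion depth: ceil(log2(877881)) = 20
Each recursion level merges n = 877881 elements
Total = 877881 * 20 = 17557620


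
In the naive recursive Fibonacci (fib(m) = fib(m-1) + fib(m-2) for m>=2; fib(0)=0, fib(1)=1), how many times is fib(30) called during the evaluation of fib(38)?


Let N(m) = number of times fib(m) is called while evaluating fib(38).
N(38) = 1 (the initial call).
N(37) = 1 (only fib(38) calls it).
For 1 <= m <= 36: fib(m) is called by fib(m+1) and fib(m+2), so
  N(m) = N(m+1) + N(m+2).
fib(0) is called only by fib(2), so N(0) = N(2).
Walk down from m=38:
  N(38)=1, N(37)=1, N(36)=2, N(35)=3, N(34)=5, N(33)=8, N(32)=13, N(31)=21, N(30)=34
N(30) = 34


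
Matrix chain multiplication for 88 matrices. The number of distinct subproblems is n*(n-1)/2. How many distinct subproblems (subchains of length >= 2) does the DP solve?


Subproblems are indexed by (i, j) where i < j.
Number of such pairs = n*(n-1)/2
= 88 * 87 / 2
= 3828


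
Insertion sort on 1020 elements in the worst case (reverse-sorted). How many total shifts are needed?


In the worst case (reverse-sorted), each element shifts past all previous:
  Element 1: 1 shifts
  Element 2: 2 shifts
  Element 3: 3 shifts
  Element 4: 4 shifts
  Element 5: 5 shifts
  ...
  Element 1019: 1019 shifts
Total = 1 + 2 + ... + 1019
= 1020*(1020-1)/2 = 519690


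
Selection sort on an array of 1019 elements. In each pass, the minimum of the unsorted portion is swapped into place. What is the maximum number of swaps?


Selection sort performs one swap per pass:
  Pass 1: find min in positions 0 to 1018, swap with position 0
  Pass 2: find min in positions 1 to 1018, swap with position 1
  Pass 3: find min in positions 2 to 1018, swap with position 2
  Pass 4: find min in positions 3 to 1018, swap with position 3
  Pass 5: find min in positions 4 to 1018, swap with position 4
  ... (1013 more passes)
Total passes (and swaps) = n - 1 = 1019 - 1 = 1018


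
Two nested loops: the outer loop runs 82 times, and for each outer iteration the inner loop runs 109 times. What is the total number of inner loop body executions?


Outer loop: 82 iterations
Inner loop: 109 iterations per outer iteration
Total = 82 * 109 = 8938


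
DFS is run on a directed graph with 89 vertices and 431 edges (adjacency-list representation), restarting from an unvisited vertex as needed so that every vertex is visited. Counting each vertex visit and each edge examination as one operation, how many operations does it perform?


A full DFS traversal processes each vertex exactly once (push/pop on stack).
Each directed edge is examined once.
V = 89, E = 431
V + E = 520


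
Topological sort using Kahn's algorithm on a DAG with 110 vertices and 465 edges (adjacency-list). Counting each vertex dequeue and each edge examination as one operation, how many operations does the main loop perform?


Kahn's algorithm:
  1. Compute in-degrees: O(V + E)
  2. Process queue: each vertex dequeued once (O(V))
     each edge examined once (O(E))
Total = V + E = 110 + 465 = 575


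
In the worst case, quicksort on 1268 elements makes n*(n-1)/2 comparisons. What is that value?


Sum of comparisons per partition:
1267 + 1266 + ... + 1 + 0
= 1268 * (1268 - 1) / 2
= 1268 * 1267 / 2
= 803278


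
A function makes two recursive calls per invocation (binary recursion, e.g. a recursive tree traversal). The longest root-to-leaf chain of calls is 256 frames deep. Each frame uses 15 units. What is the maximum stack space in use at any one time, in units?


Binary recursion: the two calls run one after the other, so only one root-to-leaf chain of frames is on the stack at a time.
Maximum depth (longest chain) = 256 frames
Each frame = 15 units
Max stack space = 256 * 15 = 3840


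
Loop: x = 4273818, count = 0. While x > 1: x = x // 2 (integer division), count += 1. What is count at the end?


The variable x halves each step:
x = 4273818 -> 2136909 -> 1068454 -> 534227 -> 267113 -> 133556 -> 66778 -> 33389 -> 16694 -> 8347 -> 4173 -> 2086 -> 1043 -> 521 -> 260 -> 130 -> 65 -> 32 -> 16 -> 8 -> 4 -> 2 -> 1
Number of halvings = floor(log2(4273818)) = 22


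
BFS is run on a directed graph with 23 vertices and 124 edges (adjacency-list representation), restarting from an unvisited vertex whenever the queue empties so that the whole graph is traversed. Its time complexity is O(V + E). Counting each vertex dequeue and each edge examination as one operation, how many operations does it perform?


A full BFS traversal dequeues each vertex exactly once and examines each directed edge exactly once.
V = 23 (vertex processing cost)
E = 124 (edge examination cost)
Total operations proportional to V + E = 23 + 124 = 147


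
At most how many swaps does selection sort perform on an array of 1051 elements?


Each of the 1050 passes places one element in its final position.
Pass 1: swap minimum into position 0
Pass 2: swap minimum of remaining into position 1
...
Pass 1050: last two elements, one swap
Maximum swaps = 1051 - 1 = 1050


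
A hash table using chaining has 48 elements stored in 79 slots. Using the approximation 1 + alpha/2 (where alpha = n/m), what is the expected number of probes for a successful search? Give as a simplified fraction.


Load factor alpha = n/m = 48/79
Expected probes = 1 + alpha/2 = 1 + 48/(2*79)
= 1 + 48/158
= 158/158 + 48/158
= 206/158
Simplify: 103/79


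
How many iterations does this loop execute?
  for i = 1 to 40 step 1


The loop variable i takes values starting at 1 and increments by 1 each iteration.
Sequence: i = 1, 2, 3, 4, 5, 6, 7, 8, 9, ...
The upper bound 40 is inclusive, so the count is floor((last - first) / step) + 1:
floor((40 - 1) / 1) + 1 = floor(39/1) + 1 = 39 + 1 = 40


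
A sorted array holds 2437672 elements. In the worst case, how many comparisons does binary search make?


Halving sequence: 2437672 -> 1218836 -> 609418 -> 304709 -> 152354 -> 76177 -> 38088 -> 19044 -> 9522 -> 4761 -> 2380 -> 1190 -> 595 -> 297 -> 148 -> 74 -> 37 -> 18 -> 9 -> 4 -> 2 -> 1
Number of halvings = 21
Max comparisons = 21 + 1 = 22


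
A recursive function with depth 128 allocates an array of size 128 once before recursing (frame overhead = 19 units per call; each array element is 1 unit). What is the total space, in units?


Array allocation: 128 units (allocated once)
Stack frames: 128 deep * 19 per frame = 2432 units
Total = 128 + 2432 = 2560


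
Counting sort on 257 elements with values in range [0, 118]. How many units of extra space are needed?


Output array size: 257 (to store sorted result)
Count array size: 119 (one slot per possible value, range 0 to 118)
Total extra space = 257 + 119 = 376


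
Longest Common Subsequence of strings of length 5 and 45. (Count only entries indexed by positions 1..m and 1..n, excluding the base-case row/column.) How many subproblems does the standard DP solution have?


DP table indexed by positions in both strings.
First string: 5 positions
Second string: 45 positions
Total = 5 * 45 = 225


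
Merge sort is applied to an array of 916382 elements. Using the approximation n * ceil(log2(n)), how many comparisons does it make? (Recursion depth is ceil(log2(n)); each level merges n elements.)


Merge sort divides the array into halves recursively.
Number of levels = ceil(log2(916382)) = 20
At each level, approximately n = 916382 comparisons are needed for merging.
Total comparisons ~ n * ceil(log2(n)) = 916382 * 20 = 18327640


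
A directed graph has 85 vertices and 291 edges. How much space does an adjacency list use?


Adjacency list: one list head per vertex + one entry per edge
Vertex heads: 85
Edge entries: 291
Total = 85 + 291 = 376


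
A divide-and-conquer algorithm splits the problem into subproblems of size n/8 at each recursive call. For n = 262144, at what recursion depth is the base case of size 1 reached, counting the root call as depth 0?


At each depth, the problem size is divided by 8:
  Depth 0: problem size = 262144
  Depth 1: problem size = 32768
  Depth 2: problem size = 4096
  Depth 3: problem size = 512
  Depth 4: problem size = 64
  Depth 5: problem size = 8
  Depth 6: problem size = 1 (base case)
The base case is reached at depth log_8(262144) = 6 (the tree has 7 levels counting depth 0, but the depth asked for is 6).
Recursion depth = 6


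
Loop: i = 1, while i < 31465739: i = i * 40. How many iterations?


i multiplies by 40 each step:
i = 1 -> 40 -> 1600 -> 64000 -> 2560000 -> 102400000 (stop)
Iterations = ceil(log_40(31465739)) = 5


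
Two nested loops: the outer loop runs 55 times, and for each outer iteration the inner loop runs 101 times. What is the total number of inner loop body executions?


Outer loop: 55 iterations
Inner loop: 101 iterations per outer iteration
Total = 55 * 101 = 5555


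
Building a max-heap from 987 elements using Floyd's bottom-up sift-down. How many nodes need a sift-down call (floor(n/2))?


In a heap of 987 elements (0-indexed array):
  Last element index: 986
  Parent of last element: floor((986 - 1) / 2) = 492
  Internal nodes: indices 0 to 492
  Count = floor(987/2) = 493


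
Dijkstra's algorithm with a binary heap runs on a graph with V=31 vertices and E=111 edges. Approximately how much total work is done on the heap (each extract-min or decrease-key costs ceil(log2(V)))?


Dijkstra with a binary heap: each vertex is extracted once, each edge may relax once.
Each heap operation costs O(log V).
V + E = 31 + 111 = 142
ceil(log2(31)) = 5 (since 2^4 = 16 < 31 <= 32 = 2^5)
Total heap work = (V+E) * ceil(log2(V)) = 142 * 5 = 710


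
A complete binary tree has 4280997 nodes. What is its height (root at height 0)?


In a complete binary tree, level k holds nodes 2^k .. 2^(k+1)-1 (1-indexed).
Height = floor(log2(n)) = floor(log2(4280997)) = 22
Check: 2^22 = 4194304 <= 4280997 < 8388608 = 2^23


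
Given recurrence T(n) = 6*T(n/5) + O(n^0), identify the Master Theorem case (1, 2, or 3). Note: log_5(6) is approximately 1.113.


Master Theorem parameters: a=6, b=5, c=0
log_b(a) = 1.113
Compare b^c with a: 5^0 = 1 < 6, so c < log_b(a).
Comparing c=0 vs log_b(a)=1.113:
0 < 1.113 => Case 1
Result: T(n) = O(n^(log_5 6)) ~ O(n^1.113)
Master Theorem case = 1


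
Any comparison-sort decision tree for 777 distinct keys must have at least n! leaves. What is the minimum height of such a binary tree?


A binary decision tree of height h has at most 2^h leaves and needs at least n! of them, so h >= ceil(log2(n!)).
777! is far too large to multiply out, so use Stirling's series:
  ln(n!) ~ n ln n - n + (1/2) ln(2 pi n) + 1/(12n)  (error below 1/(360 n^3), negligible here)
  ln(777) = 6.6554404
  n ln n = 777 * 6.6554404 = 5171.2772
  (1/2) ln(2 pi * 777) = (1/2) ln(4882.0350) = 4.2467
  1/(12*777) = 0.0001
  ln(777!) ~ 5171.2772 - 777 + 4.2467 + 0.0001 = 4398.5240
Convert to base 2: log2(777!) = 4398.5240 / ln 2 = 4398.5240 / 0.69314718 = 6345.7288
ceil(6345.7288) = 6346


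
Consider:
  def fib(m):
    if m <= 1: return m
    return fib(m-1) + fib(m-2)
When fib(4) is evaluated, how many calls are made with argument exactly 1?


Let N(m) = number of times fib(m) is called while evaluating fib(4).
N(4) = 1 (the initial call).
N(3) = 1 (only fib(4) calls it).
For 1 <= m <= 2: fib(m) is called by fib(m+1) and fib(m+2), so
  N(m) = N(m+1) + N(m+2).
fib(0) is called only by fib(2), so N(0) = N(2).
Walk down from m=4:
  N(4)=1, N(3)=1, N(2)=2, N(1)=3
N(1) = 3


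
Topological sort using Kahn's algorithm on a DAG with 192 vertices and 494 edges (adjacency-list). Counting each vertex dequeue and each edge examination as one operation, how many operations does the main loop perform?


Kahn's algorithm:
  1. Compute in-degrees: O(V + E)
  2. Process queue: each vertex dequeued once (O(V))
     each edge examined once (O(E))
Total = V + E = 192 + 494 = 686


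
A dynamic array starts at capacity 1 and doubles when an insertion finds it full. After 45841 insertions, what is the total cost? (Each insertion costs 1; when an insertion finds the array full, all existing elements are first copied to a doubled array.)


Insertion cost: 45841 (one per element)
Resizes occur just before inserting elements 2, 3, 5, 9, ...
Elements copied at each resize: 1 + 2 + 4 + 8 + 16 + 32 + 64 + 128 + 256 + 512 + 1024 + 2048 + 4096 + 8192 + 16384 + 32768
Sum of copies = 65535 (geometric series: 2^k - 1)
Total = 45841 + 65535 = 111376


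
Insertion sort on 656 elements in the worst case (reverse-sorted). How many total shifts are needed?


In the worst case (reverse-sorted), each element shifts past all previous:
  Element 1: 1 shifts
  Element 2: 2 shifts
  Element 3: 3 shifts
  Element 4: 4 shifts
  Element 5: 5 shifts
  ...
  Element 655: 655 shifts
Total = 1 + 2 + ... + 655
= 656*(656-1)/2 = 214840


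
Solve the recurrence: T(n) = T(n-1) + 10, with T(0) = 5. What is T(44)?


Unrolling the recurrence:
T(44) = T(43) + 10
       = T(42) + 10 + 10
       = T(41) + 10*3
       ...
       = T(0) + 10*44
       = 5 + 440 = 445


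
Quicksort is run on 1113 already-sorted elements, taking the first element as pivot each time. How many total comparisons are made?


Sum of comparisons per partition:
1112 + 1111 + ... + 1 + 0
= 1113 * (1113 - 1) / 2
= 1113 * 1112 / 2
= 618828


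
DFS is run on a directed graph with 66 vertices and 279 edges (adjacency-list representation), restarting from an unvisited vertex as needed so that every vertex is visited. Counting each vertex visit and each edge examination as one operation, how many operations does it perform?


A full DFS traversal processes each vertex exactly once (push/pop on stack).
Each directed edge is examined once.
V = 66, E = 279
V + E = 345


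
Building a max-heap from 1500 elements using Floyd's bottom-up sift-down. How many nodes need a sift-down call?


In a heap of 1500 elements (0-indexed array):
  Last element index: 1499
  Parent of last element: floor((1499 - 1) / 2) = 749
  Internal nodes: indices 0 to 749
  Count = floor(1500/2) = 750


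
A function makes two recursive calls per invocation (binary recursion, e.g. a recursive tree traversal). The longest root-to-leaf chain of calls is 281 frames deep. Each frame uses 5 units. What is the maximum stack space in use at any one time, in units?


Binary recursion: the two calls run one after the other, so only one root-to-leaf chain of frames is on the stack at a time.
Maximum depth (longest chain) = 281 frames
Each frame = 5 units
Max stack space = 281 * 5 = 1405


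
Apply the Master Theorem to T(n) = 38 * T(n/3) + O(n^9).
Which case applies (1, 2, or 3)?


The Master Theorem: T(n) = a*T(n/b) + O(n^c)
  a = 38, b = 3, c = 9
log_b(a) = log_3(38) ~ 3.311
Compare b^c with a: 3^9 = 19683 > 38, so c > log_b(a).
Since c > log_b(a), Case 3 applies.
T(n) = O(n^9)
Master Theorem case = 3


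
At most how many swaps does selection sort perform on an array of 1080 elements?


Each of the 1079 passes places one element in its final position.
Pass 1: swap minimum into position 0
Pass 2: swap minimum of remaining into position 1
...
Pass 1079: last two elements, one swap
Maximum swaps = 1080 - 1 = 1079


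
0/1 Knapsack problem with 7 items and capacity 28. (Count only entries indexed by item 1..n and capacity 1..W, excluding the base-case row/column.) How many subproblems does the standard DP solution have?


The DP table is indexed by (item, capacity).
Rows: 7 items
Columns: 28 capacity values (1 to W)
Total subproblems = 7 * 28 = 196


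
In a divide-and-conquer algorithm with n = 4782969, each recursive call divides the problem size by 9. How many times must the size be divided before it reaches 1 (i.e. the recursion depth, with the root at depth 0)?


Number of divisions = log_9(4782969)
Sizes: 4782969 -> 531441 -> 59049 -> 6561 -> 729 -> 81 -> 9 -> 1 (7 divisions)
Recursion depth = 7


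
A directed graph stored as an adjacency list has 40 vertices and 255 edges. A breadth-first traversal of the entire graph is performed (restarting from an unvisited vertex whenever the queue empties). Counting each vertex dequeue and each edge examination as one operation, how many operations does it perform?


A full BFS traversal dequeues each vertex once and examines each edge once.
Vertex visits: 40
Edge visits: 255
V + E = 40 + 255 = 295


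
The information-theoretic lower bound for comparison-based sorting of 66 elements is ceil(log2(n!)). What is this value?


A binary decision tree of height h has at most 2^h leaves and needs at least n! of them, so h >= ceil(log2(n!)).
66! is far too large to multiply out, so use Stirling's series:
  ln(n!) ~ n ln n - n + (1/2) ln(2 pi n) + 1/(12n)  (error below 1/(360 n^3), negligible here)
  ln(66) = 4.1896547
  n ln n = 66 * 4.1896547 = 276.5172
  (1/2) ln(2 pi * 66) = (1/2) ln(414.6902) = 3.0138
  1/(12*66) = 0.0013
  ln(66!) ~ 276.5172 - 66 + 3.0138 + 0.0013 = 213.5323
Convert to base 2: log2(66!) = 213.5323 / ln 2 = 213.5323 / 0.69314718 = 308.0620
ceil(308.0620) = 309


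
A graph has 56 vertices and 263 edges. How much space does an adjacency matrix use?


Adjacency matrix: V x V grid of entries
Space = V^2 = 56^2 = 56 * 56 = 3136


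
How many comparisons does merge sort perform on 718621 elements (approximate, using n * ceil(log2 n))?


Recursion depth: ceil(log2(718621)) = 20
Each recursion level merges n = 718621 elements
Total = 718621 * 20 = 14372420


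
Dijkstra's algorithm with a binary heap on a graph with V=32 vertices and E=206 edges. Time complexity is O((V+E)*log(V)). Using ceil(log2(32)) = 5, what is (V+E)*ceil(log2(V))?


Dijkstra with a binary heap: each vertex is extracted once, each edge may relax once.
Each heap operation costs O(log V).
V + E = 32 + 206 = 238
ceil(log2(32)) = 5 (since 2^4 = 16 < 32 <= 32 = 2^5)
Total heap work = (V+E) * ceil(log2(V)) = 238 * 5 = 1190


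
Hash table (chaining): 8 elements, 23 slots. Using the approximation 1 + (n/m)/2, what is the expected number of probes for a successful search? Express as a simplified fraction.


Computing expected probes:
alpha = 8/23
= 1 + alpha/2
= 1 + 8/(2*23)
= (2*23 + 8) / (2*23)
= 54/46 = 27/23


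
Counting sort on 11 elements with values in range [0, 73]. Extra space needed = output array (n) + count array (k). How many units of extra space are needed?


Output array size: 11 (to store sorted result)
Count array size: 74 (one slot per possible value, range 0 to 73)
Total extra space = 11 + 74 = 85


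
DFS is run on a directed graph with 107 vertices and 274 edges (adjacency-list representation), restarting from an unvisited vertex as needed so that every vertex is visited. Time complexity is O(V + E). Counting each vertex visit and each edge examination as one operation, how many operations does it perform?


A full DFS traversal processes each vertex exactly once (push/pop on stack).
Each directed edge is examined once.
V = 107, E = 274
V + E = 381


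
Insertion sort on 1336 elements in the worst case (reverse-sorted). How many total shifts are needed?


In the worst case (reverse-sorted), each element shifts past all previous:
  Element 1: 1 shifts
  Element 2: 2 shifts
  Element 3: 3 shifts
  Element 4: 4 shifts
  Element 5: 5 shifts
  ...
  Element 1335: 1335 shifts
Total = 1 + 2 + ... + 1335
= 1336*(1336-1)/2 = 891780


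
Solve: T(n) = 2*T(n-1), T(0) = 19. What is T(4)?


Unrolling:
T(4) = 2*T(3) = 2^2*T(2) = ... = 2^4*T(0)
= 2^4 * 19
= 16 * 19 = 304


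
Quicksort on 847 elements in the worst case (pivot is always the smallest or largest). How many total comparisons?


In the worst case, each partition step picks the worst pivot:
  Partition 1: 846 comparisons (n-1 elements to compare)
  Partition 2: 845 comparisons
  Partition 3: 844 comparisons
  Partition 4: 843 comparisons
  Partition 5: 842 comparisons
  ...
  Last partition: 0 comparisons
Total = (n-1) + (n-2) + ... + 1 + 0 = n*(n-1)/2
= 847*846/2 = 358281


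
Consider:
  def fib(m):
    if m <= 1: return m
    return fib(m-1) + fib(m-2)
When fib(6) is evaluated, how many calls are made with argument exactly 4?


Let N(m) = number of times fib(m) is called while evaluating fib(6).
N(6) = 1 (the initial call).
N(5) = 1 (only fib(6) calls it).
For 1 <= m <= 4: fib(m) is called by fib(m+1) and fib(m+2), so
  N(m) = N(m+1) + N(m+2).
fib(0) is called only by fib(2), so N(0) = N(2).
Walk down from m=6:
  N(6)=1, N(5)=1, N(4)=2
N(4) = 2


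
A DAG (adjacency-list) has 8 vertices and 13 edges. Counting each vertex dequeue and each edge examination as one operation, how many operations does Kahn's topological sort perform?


V = 8 (vertex processing)
E = 13 (edge processing)
V + E = 8 + 13 = 21


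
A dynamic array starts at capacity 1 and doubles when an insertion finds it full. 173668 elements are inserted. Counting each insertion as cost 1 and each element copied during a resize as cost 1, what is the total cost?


n = 173668
Insertion costs: 173668
Resizes copy 1, 2, 4, ... up to the largest power of 2 that is <= n-1 = 173667, i.e. 131072.
Copy costs = 1 + 2 + 4 + 8 + 16 + 32 + 64 + 128 + 256 + 512 + 1024 + 2048 + 4096 + 8192 + 16384 + 32768 + 65536 + 131072 = 262143
Total = 173668 + 262143 = 435811


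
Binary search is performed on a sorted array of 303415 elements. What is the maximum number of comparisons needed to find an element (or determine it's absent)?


Binary search halves the search space each comparison:
  Step 1: search space = 303415 -> 151707
  Step 2: search space = 151707 -> 75853
  Step 3: search space = 75853 -> 37926
  Step 4: search space = 37926 -> 18963
  Step 5: search space = 18963 -> 9481
  Step 6: search space = 9481 -> 4740
  Step 7: search space = 4740 -> 2370
  Step 8: search space = 2370 -> 1185
  Step 9: search space = 1185 -> 592
  Step 10: search space = 592 -> 296
  Step 11: search space = 296 -> 148
  Step 12: search space = 148 -> 74
  Step 13: search space = 74 -> 37
  Step 14: search space = 37 -> 18
  Step 15: search space = 18 -> 9
  Step 16: search space = 9 -> 4
  Step 17: search space = 4 -> 2
  Step 18: search space = 2 -> 1
  Step 19: search space = 1 (final check)
Maximum comparisons = floor(log2(303415)) + 1 = 18 + 1 = 19


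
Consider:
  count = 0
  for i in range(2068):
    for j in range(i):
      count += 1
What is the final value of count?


For each i, the inner loop runs i times:
  i=0: inner runs 0 times
  i=1: inner runs 1 time
  i=2: inner runs 2 times
  i=3: inner runs 3 times
  i=4: inner runs 4 times
  i=5: inner runs 5 times
  i=6: inner runs 6 times
  i=7: inner runs 7 times
  ...
Total = 0 + 1 + 2 + ... + 2067 = 2068*(2068-1)/2 = 2137278


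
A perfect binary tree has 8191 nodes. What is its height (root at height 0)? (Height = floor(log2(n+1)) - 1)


For a perfect binary tree of height h: n = 2^(h+1) - 1, so h = log2(n+1) - 1.
  n + 1 = 8192 = 2^13
  log2(8192) = 13
  height = 13 - 1 = 12


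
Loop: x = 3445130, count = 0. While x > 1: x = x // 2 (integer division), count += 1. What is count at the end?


The variable x halves each step:
x = 3445130 -> 1722565 -> 861282 -> 430641 -> 215320 -> 107660 -> 53830 -> 26915 -> 13457 -> 6728 -> 3364 -> 1682 -> 841 -> 420 -> 210 -> 105 -> 52 -> 26 -> 13 -> 6 -> 3 -> 1
Number of halvings = floor(log2(3445130)) = 21


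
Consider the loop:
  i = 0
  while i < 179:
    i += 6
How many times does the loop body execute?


Starting at i = 0, each iteration adds 6.
Iterations until i >= 179:
  Iteration 1: i = 0 -> i = 6
  Iteration 2: i = 6 -> i = 12
  Iteration 3: i = 12 -> i = 18
  Iteration 4: i = 18 -> i = 24
  Iteration 5: i = 24 -> i = 30
  Iteration 6: i = 30 -> i = 36
  Iteration 7: i = 36 -> i = 42
  Iteration 8: i = 42 -> i = 48
  ... continuing ...
Total iterations = ceil(179/6) = 30


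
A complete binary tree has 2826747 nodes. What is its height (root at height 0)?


In a complete binary tree, level k holds nodes 2^k .. 2^(k+1)-1 (1-indexed).
Height = floor(log2(n)) = floor(log2(2826747)) = 21
Check: 2^21 = 2097152 <= 2826747 < 4194304 = 2^22


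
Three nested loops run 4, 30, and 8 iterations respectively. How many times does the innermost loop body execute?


Loop 1 (outermost): 4 iterations
Loop 2 (middle): 30 iterations per outer
Loop 3 (innermost): 8 iterations per middle
Total = 4 * 30 * 8 = 960


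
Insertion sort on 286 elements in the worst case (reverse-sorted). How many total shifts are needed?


In the worst case (reverse-sorted), each element shifts past all previous:
  Element 1: 1 shifts
  Element 2: 2 shifts
  Element 3: 3 shifts
  Element 4: 4 shifts
  Element 5: 5 shifts
  ...
  Element 285: 285 shifts
Total = 1 + 2 + ... + 285
= 286*(286-1)/2 = 40755


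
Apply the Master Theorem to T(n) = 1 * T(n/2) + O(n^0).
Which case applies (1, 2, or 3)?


The Master Theorem: T(n) = a*T(n/b) + O(n^c)
  a = 1, b = 2, c = 0
log_b(a) = log_2(1) = 0
Compare b^c with a: 2^0 = 1 = 1, so c = log_b(a).
Since c = log_b(a) exactly, Case 2 applies.
T(n) = O(n^0 * log(n))
Master Theorem case = 2


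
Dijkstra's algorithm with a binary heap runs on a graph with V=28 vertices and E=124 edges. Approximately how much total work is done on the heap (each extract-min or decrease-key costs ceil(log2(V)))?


Dijkstra with a binary heap: each vertex is extracted once, each edge may relax once.
Each heap operation costs O(log V).
V + E = 28 + 124 = 152
ceil(log2(28)) = 5 (since 2^4 = 16 < 28 <= 32 = 2^5)
Total heap work = (V+E) * ceil(log2(V)) = 152 * 5 = 760


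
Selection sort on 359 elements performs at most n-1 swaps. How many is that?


Each of the 358 passes places one element in its final position.
Pass 1: swap minimum into position 0
Pass 2: swap minimum of remaining into position 1
...
Pass 358: last two elements, one swap
Maximum swaps = 359 - 1 = 358


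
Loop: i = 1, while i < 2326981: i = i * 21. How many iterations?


i multiplies by 21 each step:
i = 1 -> 21 -> 441 -> 9261 -> 194481 -> 4084101 (stop)
Iterations = ceil(log_21(2326981)) = 5


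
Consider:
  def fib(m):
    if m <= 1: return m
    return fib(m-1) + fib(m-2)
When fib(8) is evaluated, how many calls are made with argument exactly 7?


Let N(m) = number of times fib(m) is called while evaluating fib(8).
N(8) = 1 (the initial call).
N(7) = 1 (only fib(8) calls it).
For 1 <= m <= 6: fib(m) is called by fib(m+1) and fib(m+2), so
  N(m) = N(m+1) + N(m+2).
fib(0) is called only by fib(2), so N(0) = N(2).
Walk down from m=8:
  N(8)=1, N(7)=1
N(7) = 1


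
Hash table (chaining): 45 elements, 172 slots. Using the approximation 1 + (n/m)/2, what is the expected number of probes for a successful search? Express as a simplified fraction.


Computing expected probes:
alpha = 45/172
= 1 + alpha/2
= 1 + 45/(2*172)
= (2*172 + 45) / (2*172)
= 389/344


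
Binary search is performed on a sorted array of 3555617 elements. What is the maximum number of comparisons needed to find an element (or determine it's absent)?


Binary search halves the search space each comparison:
  Step 1: search space = 3555617 -> 1777808
  Step 2: search space = 1777808 -> 888904
  Step 3: search space = 888904 -> 444452
  Step 4: search space = 444452 -> 222226
  Step 5: search space = 222226 -> 111113
  Step 6: search space = 111113 -> 55556
  Step 7: search space = 55556 -> 27778
  Step 8: search space = 27778 -> 13889
  Step 9: search space = 13889 -> 6944
  Step 10: search space = 6944 -> 3472
  Step 11: search space = 3472 -> 1736
  Step 12: search space = 1736 -> 868
  Step 13: search space = 868 -> 434
  Step 14: search space = 434 -> 217
  Step 15: search space = 217 -> 108
  Step 16: search space = 108 -> 54
  Step 17: search space = 54 -> 27
  Step 18: search space = 27 -> 13
  Step 19: search space = 13 -> 6
  Step 20: search space = 6 -> 3
  Step 21: search space = 3 -> 1
  Step 22: search space = 1 (final check)
Maximum comparisons = floor(log2(3555617)) + 1 = 21 + 1 = 22


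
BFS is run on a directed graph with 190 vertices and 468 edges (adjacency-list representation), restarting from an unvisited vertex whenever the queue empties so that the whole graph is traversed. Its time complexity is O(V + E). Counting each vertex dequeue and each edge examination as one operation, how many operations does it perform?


A full BFS traversal dequeues each vertex exactly once and examines each directed edge exactly once.
V = 190 (vertex processing cost)
E = 468 (edge examination cost)
Total operations proportional to V + E = 190 + 468 = 658


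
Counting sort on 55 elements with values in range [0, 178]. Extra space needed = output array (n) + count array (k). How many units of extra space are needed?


Output array size: 55 (to store sorted result)
Count array size: 179 (one slot per possible value, range 0 to 178)
Total extra space = 55 + 179 = 234


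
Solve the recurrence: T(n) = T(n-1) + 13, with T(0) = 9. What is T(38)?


Unrolling the recurrence:
T(38) = T(37) + 13
       = T(36) + 13 + 13
       = T(35) + 13*3
       ...
       = T(0) + 13*38
       = 9 + 494 = 503


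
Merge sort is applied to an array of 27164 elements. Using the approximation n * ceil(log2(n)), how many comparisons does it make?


Merge sort divides the array into halves recursively.
Number of levels = ceil(log2(27164)) = 15
At each level, approximately n = 27164 comparisons are needed for merging.
Total comparisons ~ n * ceil(log2(n)) = 27164 * 15 = 407460


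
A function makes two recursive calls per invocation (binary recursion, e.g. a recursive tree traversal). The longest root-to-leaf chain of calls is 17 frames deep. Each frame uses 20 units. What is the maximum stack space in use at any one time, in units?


Binary recursion: the two calls run one after the other, so only one root-to-leaf chain of frames is on the stack at a time.
Maximum depth (longest chain) = 17 frames
Each frame = 20 units
Max stack space = 17 * 20 = 340


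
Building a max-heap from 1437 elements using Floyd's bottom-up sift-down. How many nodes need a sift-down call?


In a heap of 1437 elements (0-indexed array):
  Last element index: 1436
  Parent of last element: floor((1436 - 1) / 2) = 717
  Internal nodes: indices 0 to 717
  Count = floor(1437/2) = 718


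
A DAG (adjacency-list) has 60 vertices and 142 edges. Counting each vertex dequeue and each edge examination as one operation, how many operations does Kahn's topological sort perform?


V = 60 (vertex processing)
E = 142 (edge processing)
V + E = 60 + 142 = 202


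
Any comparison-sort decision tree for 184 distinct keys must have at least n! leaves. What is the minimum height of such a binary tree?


A binary decision tree of height h has at most 2^h leaves and needs at least n! of them, so h >= ceil(log2(n!)).
184! is far too large to multiply out, so use Stirling's series:
  ln(n!) ~ n ln n - n + (1/2) ln(2 pi n) + 1/(12n)  (error below 1/(360 n^3), negligible here)
  ln(184) = 5.2149358
  n ln n = 184 * 5.2149358 = 959.5482
  (1/2) ln(2 pi * 184) = (1/2) ln(1156.1061) = 3.5264
  1/(12*184) = 0.0005
  ln(184!) ~ 959.5482 - 184 + 3.5264 + 0.0005 = 779.0751
Convert to base 2: log2(184!) = 779.0751 / ln 2 = 779.0751 / 0.69314718 = 1123.9678
ceil(1123.9678) = 1124


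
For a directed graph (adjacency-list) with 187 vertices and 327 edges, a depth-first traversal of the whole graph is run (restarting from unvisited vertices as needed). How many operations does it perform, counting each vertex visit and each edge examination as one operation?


A full DFS traversal visits each vertex once and examines each edge once.
V = 187
E = 327
Sum = 187 + 327 = 514


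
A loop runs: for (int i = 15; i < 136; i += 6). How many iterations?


Loop starts at i = 15, increments by 6, stops when i >= 136.
Number of iterations = ceil((136 - 15) / 6)
= ceil(121 / 6)
= 21


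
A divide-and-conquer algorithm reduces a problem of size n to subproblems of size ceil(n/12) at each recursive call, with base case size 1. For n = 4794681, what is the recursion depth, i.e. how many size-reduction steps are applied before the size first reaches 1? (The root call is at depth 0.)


Each step divides the size by 12 (rounding up); after k steps the size is ceil(n/12^k), which equals 1 exactly when 12^k >= n.
So the depth is the smallest k with 12^k >= 4794681, i.e. ceil(log_12(4794681)).
12^6 = 2985984 < 4794681 <= 35831808 = 12^7
Recursion depth = 7


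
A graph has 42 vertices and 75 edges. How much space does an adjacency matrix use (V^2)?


Adjacency matrix: V x V grid of entries
Space = V^2 = 42^2 = 42 * 42 = 1764


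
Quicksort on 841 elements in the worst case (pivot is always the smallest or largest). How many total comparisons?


In the worst case, each partition step picks the worst pivot:
  Partition 1: 840 comparisons (n-1 elements to compare)
  Partition 2: 839 comparisons
  Partition 3: 838 comparisons
  Partition 4: 837 comparisons
  Partition 5: 836 comparisons
  ...
  Last partition: 0 comparisons
Total = (n-1) + (n-2) + ... + 1 + 0 = n*(n-1)/2
= 841*840/2 = 353220


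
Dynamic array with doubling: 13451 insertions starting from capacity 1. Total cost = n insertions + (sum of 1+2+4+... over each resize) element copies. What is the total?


n = 13451
Insertion costs: 13451
Resizes copy 1, 2, 4, ... up to the largest power of 2 that is <= n-1 = 13450, i.e. 8192.
Copy costs = 1 + 2 + 4 + 8 + 16 + 32 + 64 + 128 + 256 + 512 + 1024 + 2048 + 4096 + 8192 = 16383
Total = 13451 + 16383 = 29834


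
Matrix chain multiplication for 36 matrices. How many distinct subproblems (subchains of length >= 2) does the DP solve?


Subproblems are indexed by (i, j) where i < j.
Number of such pairs = n*(n-1)/2
= 36 * 35 / 2
= 630


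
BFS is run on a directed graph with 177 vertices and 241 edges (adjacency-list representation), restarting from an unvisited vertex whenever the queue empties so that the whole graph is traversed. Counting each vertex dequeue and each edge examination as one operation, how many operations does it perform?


A full BFS traversal dequeues each vertex exactly once and examines each directed edge exactly once.
V = 177 (vertex processing cost)
E = 241 (edge examination cost)
Total operations proportional to V + E = 177 + 241 = 418


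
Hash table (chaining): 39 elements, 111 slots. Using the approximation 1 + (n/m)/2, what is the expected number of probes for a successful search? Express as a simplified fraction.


Computing expected probes:
alpha = 39/111
= 1 + alpha/2
= 1 + 39/(2*111)
= (2*111 + 39) / (2*111)
= 261/222 = 87/74


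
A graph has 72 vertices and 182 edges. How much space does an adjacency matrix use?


Adjacency matrix: V x V grid of entries
Space = V^2 = 72^2 = 72 * 72 = 5184


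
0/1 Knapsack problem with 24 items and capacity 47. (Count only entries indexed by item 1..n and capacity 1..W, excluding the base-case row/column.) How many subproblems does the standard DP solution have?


The DP table is indexed by (item, capacity).
Rows: 24 items
Columns: 47 capacity values (1 to W)
Total subproblems = 24 * 47 = 1128


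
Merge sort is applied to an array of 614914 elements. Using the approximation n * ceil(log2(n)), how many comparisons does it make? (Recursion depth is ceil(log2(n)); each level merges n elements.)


Merge sort divides the array into halves recursively.
Number of levels = ceil(log2(614914)) = 20
At each level, approximately n = 614914 comparisons are needed for merging.
Total comparisons ~ n * ceil(log2(n)) = 614914 * 20 = 12298280


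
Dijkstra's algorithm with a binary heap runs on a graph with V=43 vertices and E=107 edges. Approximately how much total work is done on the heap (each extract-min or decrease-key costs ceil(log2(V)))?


Dijkstra with a binary heap: each vertex is extracted once, each edge may relax once.
Each heap operation costs O(log V).
V + E = 43 + 107 = 150
ceil(log2(43)) = 6 (since 2^5 = 32 < 43 <= 64 = 2^6)
Total heap work = (V+E) * ceil(log2(V)) = 150 * 6 = 900


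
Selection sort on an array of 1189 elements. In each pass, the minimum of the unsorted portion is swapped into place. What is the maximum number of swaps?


Selection sort performs one swap per pass:
  Pass 1: find min in positions 0 to 1188, swap with position 0
  Pass 2: find min in positions 1 to 1188, swap with position 1
  Pass 3: find min in positions 2 to 1188, swap with position 2
  Pass 4: find min in positions 3 to 1188, swap with position 3
  Pass 5: find min in positions 4 to 1188, swap with position 4
  ... (1183 more passes)
Total passes (and swaps) = n - 1 = 1189 - 1 = 1188


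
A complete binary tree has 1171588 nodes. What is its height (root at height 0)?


In a complete binary tree, level k holds nodes 2^k .. 2^(k+1)-1 (1-indexed).
Height = floor(log2(n)) = floor(log2(1171588)) = 20
Check: 2^20 = 1048576 <= 1171588 < 2097152 = 2^21


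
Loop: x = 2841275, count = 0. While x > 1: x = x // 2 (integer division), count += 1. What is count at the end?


The variable x halves each step:
x = 2841275 -> 1420637 -> 710318 -> 355159 -> 177579 -> 88789 -> 44394 -> 22197 -> 11098 -> 5549 -> 2774 -> 1387 -> 693 -> 346 -> 173 -> 86 -> 43 -> 21 -> 10 -> 5 -> 2 -> 1
Number of halvings = floor(log2(2841275)) = 21
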